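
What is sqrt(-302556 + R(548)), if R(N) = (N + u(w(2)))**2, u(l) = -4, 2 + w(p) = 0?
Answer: 2*I*sqrt(1655) ≈ 81.363*I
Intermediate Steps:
w(p) = -2 (w(p) = -2 + 0 = -2)
R(N) = (-4 + N)**2 (R(N) = (N - 4)**2 = (-4 + N)**2)
sqrt(-302556 + R(548)) = sqrt(-302556 + (-4 + 548)**2) = sqrt(-302556 + 544**2) = sqrt(-302556 + 295936) = sqrt(-6620) = 2*I*sqrt(1655)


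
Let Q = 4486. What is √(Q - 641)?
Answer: √3845 ≈ 62.008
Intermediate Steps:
√(Q - 641) = √(4486 - 641) = √3845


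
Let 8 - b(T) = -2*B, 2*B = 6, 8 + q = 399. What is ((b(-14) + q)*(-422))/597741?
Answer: -56970/199247 ≈ -0.28593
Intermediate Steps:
q = 391 (q = -8 + 399 = 391)
B = 3 (B = (½)*6 = 3)
b(T) = 14 (b(T) = 8 - (-2)*3 = 8 - 1*(-6) = 8 + 6 = 14)
((b(-14) + q)*(-422))/597741 = ((14 + 391)*(-422))/597741 = (405*(-422))*(1/597741) = -170910*1/597741 = -56970/199247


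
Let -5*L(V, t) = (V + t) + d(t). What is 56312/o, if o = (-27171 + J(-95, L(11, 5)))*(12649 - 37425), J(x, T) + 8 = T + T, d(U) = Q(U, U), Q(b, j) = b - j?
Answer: 35195/420965919 ≈ 8.3605e-5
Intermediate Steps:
d(U) = 0 (d(U) = U - U = 0)
L(V, t) = -V/5 - t/5 (L(V, t) = -((V + t) + 0)/5 = -(V + t)/5 = -V/5 - t/5)
J(x, T) = -8 + 2*T (J(x, T) = -8 + (T + T) = -8 + 2*T)
o = 3367727352/5 (o = (-27171 + (-8 + 2*(-⅕*11 - ⅕*5)))*(12649 - 37425) = (-27171 + (-8 + 2*(-11/5 - 1)))*(-24776) = (-27171 + (-8 + 2*(-16/5)))*(-24776) = (-27171 + (-8 - 32/5))*(-24776) = (-27171 - 72/5)*(-24776) = -135927/5*(-24776) = 3367727352/5 ≈ 6.7355e+8)
56312/o = 56312/(3367727352/5) = 56312*(5/3367727352) = 35195/420965919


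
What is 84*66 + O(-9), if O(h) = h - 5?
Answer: 5530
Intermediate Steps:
O(h) = -5 + h
84*66 + O(-9) = 84*66 + (-5 - 9) = 5544 - 14 = 5530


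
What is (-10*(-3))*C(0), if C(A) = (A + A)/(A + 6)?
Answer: 0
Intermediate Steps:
C(A) = 2*A/(6 + A) (C(A) = (2*A)/(6 + A) = 2*A/(6 + A))
(-10*(-3))*C(0) = (-10*(-3))*(2*0/(6 + 0)) = 30*(2*0/6) = 30*(2*0*(⅙)) = 30*0 = 0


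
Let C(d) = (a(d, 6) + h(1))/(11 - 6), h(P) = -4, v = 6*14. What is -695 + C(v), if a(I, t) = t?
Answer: -3473/5 ≈ -694.60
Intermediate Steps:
v = 84
C(d) = ⅖ (C(d) = (6 - 4)/(11 - 6) = 2/5 = 2*(⅕) = ⅖)
-695 + C(v) = -695 + ⅖ = -3473/5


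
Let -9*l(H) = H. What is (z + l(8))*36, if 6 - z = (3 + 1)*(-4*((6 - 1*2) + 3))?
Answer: 4216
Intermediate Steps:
l(H) = -H/9
z = 118 (z = 6 - (3 + 1)*(-4*((6 - 1*2) + 3)) = 6 - 4*(-4*((6 - 2) + 3)) = 6 - 4*(-4*(4 + 3)) = 6 - 4*(-4*7) = 6 - 4*(-28) = 6 - 1*(-112) = 6 + 112 = 118)
(z + l(8))*36 = (118 - 1/9*8)*36 = (118 - 8/9)*36 = (1054/9)*36 = 4216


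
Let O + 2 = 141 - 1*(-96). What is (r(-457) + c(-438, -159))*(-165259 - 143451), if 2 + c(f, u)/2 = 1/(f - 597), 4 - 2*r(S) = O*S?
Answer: -3431301802151/207 ≈ -1.6576e+10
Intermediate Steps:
O = 235 (O = -2 + (141 - 1*(-96)) = -2 + (141 + 96) = -2 + 237 = 235)
r(S) = 2 - 235*S/2
c(f, u) = -4 + 2/(-597 + f) (c(f, u) = -4 + 2/(f - 597) = -4 + 2/(-597 + f))
(r(-457) + c(-438, -159))*(-165259 - 143451) = ((2 - 235/2*(-457)) + 2*(1195 - 2*(-438))/(-597 - 438))*(-165259 - 143451) = ((2 + 107395/2) + 2*(1195 + 876)/(-1035))*(-308710) = (107399/2 + 2*(-1/1035)*2071)*(-308710) = (107399/2 - 4142/1035)*(-308710) = (111149681/2070)*(-308710) = -3431301802151/207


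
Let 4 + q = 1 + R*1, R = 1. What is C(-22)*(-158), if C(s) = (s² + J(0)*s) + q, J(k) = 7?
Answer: -51824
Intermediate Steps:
q = -2 (q = -4 + (1 + 1*1) = -4 + (1 + 1) = -4 + 2 = -2)
C(s) = -2 + s² + 7*s (C(s) = (s² + 7*s) - 2 = -2 + s² + 7*s)
C(-22)*(-158) = (-2 + (-22)² + 7*(-22))*(-158) = (-2 + 484 - 154)*(-158) = 328*(-158) = -51824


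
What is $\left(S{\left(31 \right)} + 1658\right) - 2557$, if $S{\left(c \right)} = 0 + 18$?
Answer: $-881$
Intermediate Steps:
$S{\left(c \right)} = 18$
$\left(S{\left(31 \right)} + 1658\right) - 2557 = \left(18 + 1658\right) - 2557 = 1676 - 2557 = -881$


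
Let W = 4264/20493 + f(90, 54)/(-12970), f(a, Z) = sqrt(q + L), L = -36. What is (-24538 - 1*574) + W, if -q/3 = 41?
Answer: -514615952/20493 - I*sqrt(159)/12970 ≈ -25112.0 - 0.00097221*I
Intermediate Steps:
q = -123 (q = -3*41 = -123)
f(a, Z) = I*sqrt(159) (f(a, Z) = sqrt(-123 - 36) = sqrt(-159) = I*sqrt(159))
W = 4264/20493 - I*sqrt(159)/12970 (W = 4264/20493 + (I*sqrt(159))/(-12970) = 4264*(1/20493) + (I*sqrt(159))*(-1/12970) = 4264/20493 - I*sqrt(159)/12970 ≈ 0.20807 - 0.00097221*I)
(-24538 - 1*574) + W = (-24538 - 1*574) + (4264/20493 - I*sqrt(159)/12970) = (-24538 - 574) + (4264/20493 - I*sqrt(159)/12970) = -25112 + (4264/20493 - I*sqrt(159)/12970) = -514615952/20493 - I*sqrt(159)/12970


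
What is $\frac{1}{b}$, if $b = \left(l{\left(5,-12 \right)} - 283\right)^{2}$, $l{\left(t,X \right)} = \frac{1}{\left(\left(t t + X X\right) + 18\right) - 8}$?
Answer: $\frac{32041}{2566030336} \approx 1.2487 \cdot 10^{-5}$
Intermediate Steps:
$l{\left(t,X \right)} = \frac{1}{10 + X^{2} + t^{2}}$ ($l{\left(t,X \right)} = \frac{1}{\left(\left(t^{2} + X^{2}\right) + 18\right) - 8} = \frac{1}{\left(\left(X^{2} + t^{2}\right) + 18\right) - 8} = \frac{1}{\left(18 + X^{2} + t^{2}\right) - 8} = \frac{1}{10 + X^{2} + t^{2}}$)
$b = \frac{2566030336}{32041}$ ($b = \left(\frac{1}{10 + \left(-12\right)^{2} + 5^{2}} - 283\right)^{2} = \left(\frac{1}{10 + 144 + 25} - 283\right)^{2} = \left(\frac{1}{179} - 283\right)^{2} = \left(- \frac{50656}{179}\right)^{2} = \frac{2566030336}{32041} \approx 80086.0$)
$\frac{1}{b} = \frac{1}{\frac{2566030336}{32041}} = \frac{32041}{2566030336}$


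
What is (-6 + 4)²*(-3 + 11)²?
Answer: 256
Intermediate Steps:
(-6 + 4)²*(-3 + 11)² = (-2)²*8² = 4*64 = 256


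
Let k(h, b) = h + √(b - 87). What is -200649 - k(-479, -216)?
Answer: -200170 - I*√303 ≈ -2.0017e+5 - 17.407*I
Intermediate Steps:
k(h, b) = h + √(-87 + b)
-200649 - k(-479, -216) = -200649 - (-479 + √(-87 - 216)) = -200649 - (-479 + √(-303)) = -200649 - (-479 + I*√303) = -200649 + (479 - I*√303) = -200170 - I*√303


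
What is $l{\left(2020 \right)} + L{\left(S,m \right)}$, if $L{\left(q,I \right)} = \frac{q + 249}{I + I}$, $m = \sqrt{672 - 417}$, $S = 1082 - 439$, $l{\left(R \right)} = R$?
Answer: $2020 + \frac{446 \sqrt{255}}{255} \approx 2047.9$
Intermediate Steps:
$S = 643$
$m = \sqrt{255} \approx 15.969$
$L{\left(q,I \right)} = \frac{249 + q}{2 I}$
$l{\left(2020 \right)} + L{\left(S,m \right)} = 2020 + \frac{249 + 643}{2 \sqrt{255}} = 2020 + \frac{1}{2} \frac{\sqrt{255}}{255} \cdot 892 = 2020 + \frac{446 \sqrt{255}}{255}$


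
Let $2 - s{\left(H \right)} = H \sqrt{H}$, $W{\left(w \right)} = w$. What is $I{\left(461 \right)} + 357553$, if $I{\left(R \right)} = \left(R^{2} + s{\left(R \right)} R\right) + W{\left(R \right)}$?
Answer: $571457 - 212521 \sqrt{461} \approx -3.9916 \cdot 10^{6}$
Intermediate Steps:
$s{\left(H \right)} = 2 - H^{\frac{3}{2}}$ ($s{\left(H \right)} = 2 - H \sqrt{H} = 2 - H^{\frac{3}{2}}$)
$I{\left(R \right)} = R + R^{2} + R \left(2 - R^{\frac{3}{2}}\right)$ ($I{\left(R \right)} = \left(R^{2} + \left(2 - R^{\frac{3}{2}}\right) R\right) + R = \left(R^{2} + R \left(2 - R^{\frac{3}{2}}\right)\right) + R = R + R^{2} + R \left(2 - R^{\frac{3}{2}}\right)$)
$I{\left(461 \right)} + 357553 = 461 \left(3 + 461 - 461^{\frac{3}{2}}\right) + 357553 = 461 \left(3 + 461 - 461 \sqrt{461}\right) + 357553 = 461 \left(464 - 461 \sqrt{461}\right) + 357553 = \left(213904 - 212521 \sqrt{461}\right) + 357553 = 571457 - 212521 \sqrt{461}$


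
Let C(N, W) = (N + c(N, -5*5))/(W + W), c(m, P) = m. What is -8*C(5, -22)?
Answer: 20/11 ≈ 1.8182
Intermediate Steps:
C(N, W) = N/W (C(N, W) = (N + N)/(W + W) = (2*N)/((2*W)) = (2*N)*(1/(2*W)) = N/W)
-8*C(5, -22) = -40/(-22) = -40*(-1)/22 = -8*(-5/22) = 20/11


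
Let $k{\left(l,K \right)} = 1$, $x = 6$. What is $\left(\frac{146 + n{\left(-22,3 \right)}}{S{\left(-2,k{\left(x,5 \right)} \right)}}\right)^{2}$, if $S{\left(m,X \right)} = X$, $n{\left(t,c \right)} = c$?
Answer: $22201$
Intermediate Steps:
$\left(\frac{146 + n{\left(-22,3 \right)}}{S{\left(-2,k{\left(x,5 \right)} \right)}}\right)^{2} = \left(\frac{146 + 3}{1}\right)^{2} = \left(149 \cdot 1\right)^{2} = 149^{2} = 22201$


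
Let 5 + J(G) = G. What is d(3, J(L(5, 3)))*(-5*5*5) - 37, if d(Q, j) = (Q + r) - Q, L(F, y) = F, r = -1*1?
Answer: 88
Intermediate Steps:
r = -1
J(G) = -5 + G
d(Q, j) = -1 (d(Q, j) = (Q - 1) - Q = (-1 + Q) - Q = -1)
d(3, J(L(5, 3)))*(-5*5*5) - 37 = -(-5*5)*5 - 37 = -(-25)*5 - 37 = -1*(-125) - 37 = 125 - 37 = 88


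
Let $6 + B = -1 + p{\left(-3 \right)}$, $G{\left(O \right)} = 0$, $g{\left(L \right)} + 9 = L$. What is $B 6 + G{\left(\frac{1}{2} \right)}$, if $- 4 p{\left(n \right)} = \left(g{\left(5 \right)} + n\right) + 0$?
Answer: $- \frac{63}{2} \approx -31.5$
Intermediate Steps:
$g{\left(L \right)} = -9 + L$
$p{\left(n \right)} = 1 - \frac{n}{4}$ ($p{\left(n \right)} = - \frac{\left(\left(-9 + 5\right) + n\right) + 0}{4} = - \frac{\left(-4 + n\right) + 0}{4} = - \frac{-4 + n}{4} = 1 - \frac{n}{4}$)
$B = - \frac{21}{4}$ ($B = -6 + \left(-1 + \left(1 - - \frac{3}{4}\right)\right) = -6 + \left(-1 + \left(1 + \frac{3}{4}\right)\right) = -6 + \left(-1 + \frac{7}{4}\right) = -6 + \frac{3}{4} = - \frac{21}{4} \approx -5.25$)
$B 6 + G{\left(\frac{1}{2} \right)} = \left(- \frac{21}{4}\right) 6 + 0 = - \frac{63}{2} + 0 = - \frac{63}{2}$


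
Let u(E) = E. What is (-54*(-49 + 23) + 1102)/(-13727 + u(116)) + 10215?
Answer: 139033859/13611 ≈ 10215.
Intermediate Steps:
(-54*(-49 + 23) + 1102)/(-13727 + u(116)) + 10215 = (-54*(-49 + 23) + 1102)/(-13727 + 116) + 10215 = (-54*(-26) + 1102)/(-13611) + 10215 = (1404 + 1102)*(-1/13611) + 10215 = 2506*(-1/13611) + 10215 = -2506/13611 + 10215 = 139033859/13611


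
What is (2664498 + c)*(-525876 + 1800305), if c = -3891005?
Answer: -1563096089503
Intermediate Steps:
(2664498 + c)*(-525876 + 1800305) = (2664498 - 3891005)*(-525876 + 1800305) = -1226507*1274429 = -1563096089503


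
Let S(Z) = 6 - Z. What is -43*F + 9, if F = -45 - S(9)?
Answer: 1815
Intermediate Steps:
F = -42 (F = -45 - (6 - 1*9) = -45 - (6 - 9) = -45 - 1*(-3) = -45 + 3 = -42)
-43*F + 9 = -43*(-42) + 9 = 1806 + 9 = 1815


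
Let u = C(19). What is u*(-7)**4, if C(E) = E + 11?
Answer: 72030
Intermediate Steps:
C(E) = 11 + E
u = 30 (u = 11 + 19 = 30)
u*(-7)**4 = 30*(-7)**4 = 30*2401 = 72030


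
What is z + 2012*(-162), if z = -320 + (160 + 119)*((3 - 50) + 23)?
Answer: -332960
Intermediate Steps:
z = -7016 (z = -320 + 279*(-47 + 23) = -320 + 279*(-24) = -320 - 6696 = -7016)
z + 2012*(-162) = -7016 + 2012*(-162) = -7016 - 325944 = -332960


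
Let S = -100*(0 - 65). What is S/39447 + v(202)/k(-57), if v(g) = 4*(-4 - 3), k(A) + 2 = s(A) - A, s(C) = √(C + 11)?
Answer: -40786880/121141737 + 28*I*√46/3071 ≈ -0.33669 + 0.061838*I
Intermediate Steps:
s(C) = √(11 + C)
k(A) = -2 + √(11 + A) - A (k(A) = -2 + (√(11 + A) - A) = -2 + √(11 + A) - A)
S = 6500 (S = -100*(-65) = 6500)
v(g) = -28 (v(g) = 4*(-7) = -28)
S/39447 + v(202)/k(-57) = 6500/39447 - 28/(-2 + √(11 - 57) - 1*(-57)) = 6500*(1/39447) - 28/(-2 + √(-46) + 57) = 6500/39447 - 28/(-2 + I*√46 + 57) = 6500/39447 - 28/(55 + I*√46)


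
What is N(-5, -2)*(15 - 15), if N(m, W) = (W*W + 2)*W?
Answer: 0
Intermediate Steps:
N(m, W) = W*(2 + W**2) (N(m, W) = (W**2 + 2)*W = (2 + W**2)*W = W*(2 + W**2))
N(-5, -2)*(15 - 15) = (-2*(2 + (-2)**2))*(15 - 15) = -2*(2 + 4)*0 = -2*6*0 = -12*0 = 0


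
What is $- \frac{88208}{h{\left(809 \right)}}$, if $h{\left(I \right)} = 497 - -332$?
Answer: $- \frac{88208}{829} \approx -106.4$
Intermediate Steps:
$h{\left(I \right)} = 829$ ($h{\left(I \right)} = 497 + 332 = 829$)
$- \frac{88208}{h{\left(809 \right)}} = - \frac{88208}{829}$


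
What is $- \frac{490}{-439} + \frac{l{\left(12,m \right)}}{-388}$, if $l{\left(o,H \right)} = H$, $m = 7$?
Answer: $\frac{187047}{170332} \approx 1.0981$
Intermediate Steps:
$- \frac{490}{-439} + \frac{l{\left(12,m \right)}}{-388} = - \frac{490}{-439} + \frac{7}{-388} = \left(-490\right) \left(- \frac{1}{439}\right) + 7 \left(- \frac{1}{388}\right) = \frac{490}{439} - \frac{7}{388} = \frac{187047}{170332}$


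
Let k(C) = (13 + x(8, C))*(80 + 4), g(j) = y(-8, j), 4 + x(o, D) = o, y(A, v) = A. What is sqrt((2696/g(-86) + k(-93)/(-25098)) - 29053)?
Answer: 4*I*sqrt(32140762329)/4183 ≈ 171.44*I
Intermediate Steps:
x(o, D) = -4 + o
g(j) = -8
k(C) = 1428 (k(C) = (13 + (-4 + 8))*(80 + 4) = (13 + 4)*84 = 17*84 = 1428)
sqrt((2696/g(-86) + k(-93)/(-25098)) - 29053) = sqrt((2696/(-8) + 1428/(-25098)) - 29053) = sqrt((2696*(-1/8) + 1428*(-1/25098)) - 29053) = sqrt((-337 - 238/4183) - 29053) = sqrt(-1409909/4183 - 29053) = sqrt(-122938608/4183) = 4*I*sqrt(32140762329)/4183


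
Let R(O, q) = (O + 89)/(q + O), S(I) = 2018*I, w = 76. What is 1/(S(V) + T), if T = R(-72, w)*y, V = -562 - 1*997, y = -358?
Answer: -2/6295167 ≈ -3.1770e-7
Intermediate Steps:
V = -1559 (V = -562 - 997 = -1559)
R(O, q) = (89 + O)/(O + q)
T = -3043/2 (T = ((89 - 72)/(-72 + 76))*(-358) = (17/4)*(-358) = -3043/2 ≈ -1521.5)
1/(S(V) + T) = 1/(2018*(-1559) - 3043/2) = 1/(-3146062 - 3043/2) = 1/(-6295167/2) = -2/6295167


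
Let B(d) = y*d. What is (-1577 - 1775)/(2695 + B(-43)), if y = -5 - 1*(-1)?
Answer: -3352/2867 ≈ -1.1692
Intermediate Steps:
y = -4 (y = -5 + 1 = -4)
B(d) = -4*d
(-1577 - 1775)/(2695 + B(-43)) = (-1577 - 1775)/(2695 - 4*(-43)) = -3352/(2695 + 172) = -3352/2867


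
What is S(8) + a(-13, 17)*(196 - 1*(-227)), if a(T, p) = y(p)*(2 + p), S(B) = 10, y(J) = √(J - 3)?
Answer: 10 + 8037*√14 ≈ 30082.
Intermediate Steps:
y(J) = √(-3 + J)
a(T, p) = √(-3 + p)*(2 + p)
S(8) + a(-13, 17)*(196 - 1*(-227)) = 10 + (√(-3 + 17)*(2 + 17))*(196 - 1*(-227)) = 10 + (√14*19)*(196 + 227) = 10 + (19*√14)*423 = 10 + 8037*√14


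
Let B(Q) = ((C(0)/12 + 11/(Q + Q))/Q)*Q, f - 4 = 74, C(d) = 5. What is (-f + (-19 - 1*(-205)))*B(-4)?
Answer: -207/2 ≈ -103.50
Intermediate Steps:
f = 78 (f = 4 + 74 = 78)
B(Q) = 5/12 + 11/(2*Q) (B(Q) = ((5/12 + 11/(Q + Q))/Q)*Q = ((5*(1/12) + 11/((2*Q)))/Q)*Q = ((5/12 + 11*(1/(2*Q)))/Q)*Q = ((5/12 + 11/(2*Q))/Q)*Q = 5/12 + 11/(2*Q))
(-f + (-19 - 1*(-205)))*B(-4) = (-1*78 + (-19 - 1*(-205)))*((1/12)*(66 + 5*(-4))/(-4)) = (-78 + (-19 + 205))*((1/12)*(-1/4)*(66 - 20)) = (-78 + 186)*((1/12)*(-1/4)*46) = 108*(-23/24) = -207/2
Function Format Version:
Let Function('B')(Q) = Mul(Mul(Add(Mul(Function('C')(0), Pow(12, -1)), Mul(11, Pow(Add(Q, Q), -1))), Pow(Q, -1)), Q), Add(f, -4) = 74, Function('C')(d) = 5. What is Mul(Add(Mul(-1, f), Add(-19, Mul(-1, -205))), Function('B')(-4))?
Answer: Rational(-207, 2) ≈ -103.50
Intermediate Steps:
f = 78 (f = Add(4, 74) = 78)
Function('B')(Q) = Add(Rational(5, 12), Mul(Rational(11, 2), Pow(Q, -1))) (Function('B')(Q) = Mul(Mul(Add(Mul(5, Pow(12, -1)), Mul(11, Pow(Add(Q, Q), -1))), Pow(Q, -1)), Q) = Mul(Mul(Add(Mul(5, Rational(1, 12)), Mul(11, Pow(Mul(2, Q), -1))), Pow(Q, -1)), Q) = Mul(Mul(Add(Rational(5, 12), Mul(11, Mul(Rational(1, 2), Pow(Q, -1)))), Pow(Q, -1)), Q) = Mul(Mul(Add(Rational(5, 12), Mul(Rational(11, 2), Pow(Q, -1))), Pow(Q, -1)), Q) = Mul(Mul(Pow(Q, -1), Add(Rational(5, 12), Mul(Rational(11, 2), Pow(Q, -1)))), Q) = Add(Rational(5, 12), Mul(Rational(11, 2), Pow(Q, -1))))
Mul(Add(Mul(-1, f), Add(-19, Mul(-1, -205))), Function('B')(-4)) = Mul(Add(Mul(-1, 78), Add(-19, Mul(-1, -205))), Mul(Rational(1, 12), Pow(-4, -1), Add(66, Mul(5, -4)))) = Mul(Add(-78, Add(-19, 205)), Mul(Rational(1, 12), Rational(-1, 4), Add(66, -20))) = Mul(Add(-78, 186), Mul(Rational(1, 12), Rational(-1, 4), 46)) = Mul(108, Rational(-23, 24)) = Rational(-207, 2)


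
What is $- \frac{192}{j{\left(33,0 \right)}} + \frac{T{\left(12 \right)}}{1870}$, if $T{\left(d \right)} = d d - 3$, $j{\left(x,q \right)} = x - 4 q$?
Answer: $- \frac{10739}{1870} \approx -5.7428$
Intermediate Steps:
$T{\left(d \right)} = -3 + d^{2}$ ($T{\left(d \right)} = d^{2} - 3 = -3 + d^{2}$)
$- \frac{192}{j{\left(33,0 \right)}} + \frac{T{\left(12 \right)}}{1870} = - \frac{192}{33 - 0} + \frac{-3 + 12^{2}}{1870} = - \frac{192}{33 + 0} + \left(-3 + 144\right) \frac{1}{1870} = - \frac{192}{33} + 141 \cdot \frac{1}{1870} = \left(-192\right) \frac{1}{33} + \frac{141}{1870} = - \frac{64}{11} + \frac{141}{1870} = - \frac{10739}{1870}$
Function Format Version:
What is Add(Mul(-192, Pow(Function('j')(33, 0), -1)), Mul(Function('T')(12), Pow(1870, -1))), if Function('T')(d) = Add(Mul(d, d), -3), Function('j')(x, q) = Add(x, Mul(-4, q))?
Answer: Rational(-10739, 1870) ≈ -5.7428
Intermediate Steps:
Function('T')(d) = Add(-3, Pow(d, 2)) (Function('T')(d) = Add(Pow(d, 2), -3) = Add(-3, Pow(d, 2)))
Add(Mul(-192, Pow(Function('j')(33, 0), -1)), Mul(Function('T')(12), Pow(1870, -1))) = Add(Mul(-192, Pow(Add(33, Mul(-4, 0)), -1)), Mul(Add(-3, Pow(12, 2)), Pow(1870, -1))) = Add(Mul(-192, Pow(Add(33, 0), -1)), Mul(Add(-3, 144), Rational(1, 1870))) = Add(Mul(-192, Pow(33, -1)), Mul(141, Rational(1, 1870))) = Add(Mul(-192, Rational(1, 33)), Rational(141, 1870)) = Add(Rational(-64, 11), Rational(141, 1870)) = Rational(-10739, 1870)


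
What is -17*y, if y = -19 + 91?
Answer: -1224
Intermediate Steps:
y = 72
-17*y = -17*72 = -1224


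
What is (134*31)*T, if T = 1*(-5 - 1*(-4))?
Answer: -4154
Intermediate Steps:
T = -1 (T = 1*(-5 + 4) = 1*(-1) = -1)
(134*31)*T = (134*31)*(-1) = 4154*(-1) = -4154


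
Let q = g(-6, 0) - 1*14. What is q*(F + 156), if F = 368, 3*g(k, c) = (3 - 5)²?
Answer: -19912/3 ≈ -6637.3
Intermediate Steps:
g(k, c) = 4/3 (g(k, c) = (3 - 5)²/3 = (⅓)*(-2)² = (⅓)*4 = 4/3)
q = -38/3 (q = 4/3 - 1*14 = 4/3 - 14 = -38/3 ≈ -12.667)
q*(F + 156) = -38*(368 + 156)/3 = -38/3*524 = -19912/3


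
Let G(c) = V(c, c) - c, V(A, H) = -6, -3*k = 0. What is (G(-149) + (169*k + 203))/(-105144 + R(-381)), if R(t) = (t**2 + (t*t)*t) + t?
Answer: -346/55266705 ≈ -6.2606e-6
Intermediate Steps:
k = 0 (k = -1/3*0 = 0)
G(c) = -6 - c
R(t) = t + t**2 + t**3 (R(t) = (t**2 + t**2*t) + t = (t**2 + t**3) + t = t + t**2 + t**3)
(G(-149) + (169*k + 203))/(-105144 + R(-381)) = ((-6 - 1*(-149)) + (169*0 + 203))/(-105144 - 381*(1 - 381 + (-381)**2)) = ((-6 + 149) + (0 + 203))/(-105144 - 381*(1 - 381 + 145161)) = (143 + 203)/(-105144 - 381*144781) = 346/(-105144 - 55161561) = 346/(-55266705) = 346*(-1/55266705) = -346/55266705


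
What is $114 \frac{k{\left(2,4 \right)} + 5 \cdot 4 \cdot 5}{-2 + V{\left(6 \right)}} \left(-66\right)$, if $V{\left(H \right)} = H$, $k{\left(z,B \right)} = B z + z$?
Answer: $-206910$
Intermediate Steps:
$k{\left(z,B \right)} = z + B z$
$114 \frac{k{\left(2,4 \right)} + 5 \cdot 4 \cdot 5}{-2 + V{\left(6 \right)}} \left(-66\right) = 114 \frac{2 \left(1 + 4\right) + 5 \cdot 4 \cdot 5}{-2 + 6} \left(-66\right) = 114 \frac{2 \cdot 5 + 20 \cdot 5}{4} \left(-66\right) = 114 \left(10 + 100\right) \frac{1}{4} \left(-66\right) = 114 \cdot 110 \cdot \frac{1}{4} \left(-66\right) = 114 \cdot \frac{55}{2} \left(-66\right) = 114 \left(-1815\right) = -206910$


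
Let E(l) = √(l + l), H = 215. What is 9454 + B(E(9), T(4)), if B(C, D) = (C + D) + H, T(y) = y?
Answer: 9673 + 3*√2 ≈ 9677.3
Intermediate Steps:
E(l) = √2*√l (E(l) = √(2*l) = √2*√l)
B(C, D) = 215 + C + D (B(C, D) = (C + D) + 215 = 215 + C + D)
9454 + B(E(9), T(4)) = 9454 + (215 + √2*√9 + 4) = 9454 + (215 + √2*3 + 4) = 9454 + (215 + 3*√2 + 4) = 9454 + (219 + 3*√2) = 9673 + 3*√2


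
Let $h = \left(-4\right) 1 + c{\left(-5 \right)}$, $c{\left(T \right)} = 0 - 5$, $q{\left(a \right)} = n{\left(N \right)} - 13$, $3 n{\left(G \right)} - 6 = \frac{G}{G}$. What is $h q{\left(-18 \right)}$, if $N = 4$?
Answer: $96$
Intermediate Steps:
$n{\left(G \right)} = \frac{7}{3}$ ($n{\left(G \right)} = 2 + \frac{G \frac{1}{G}}{3} = 2 + \frac{1}{3} \cdot 1 = 2 + \frac{1}{3} = \frac{7}{3}$)
$q{\left(a \right)} = - \frac{32}{3}$ ($q{\left(a \right)} = \frac{7}{3} - 13 = - \frac{32}{3}$)
$c{\left(T \right)} = -5$
$h = -9$ ($h = \left(-4\right) 1 - 5 = -4 - 5 = -9$)
$h q{\left(-18 \right)} = \left(-9\right) \left(- \frac{32}{3}\right) = 96$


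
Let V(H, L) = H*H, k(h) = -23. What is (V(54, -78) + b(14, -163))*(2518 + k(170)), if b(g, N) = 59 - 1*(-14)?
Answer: 7457555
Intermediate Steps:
b(g, N) = 73 (b(g, N) = 59 + 14 = 73)
V(H, L) = H²
(V(54, -78) + b(14, -163))*(2518 + k(170)) = (54² + 73)*(2518 - 23) = (2916 + 73)*2495 = 2989*2495 = 7457555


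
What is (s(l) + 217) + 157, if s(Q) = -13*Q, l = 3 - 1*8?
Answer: 439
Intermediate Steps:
l = -5 (l = 3 - 8 = -5)
(s(l) + 217) + 157 = (-13*(-5) + 217) + 157 = (65 + 217) + 157 = 282 + 157 = 439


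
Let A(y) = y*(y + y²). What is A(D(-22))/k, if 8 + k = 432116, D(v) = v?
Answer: -847/36009 ≈ -0.023522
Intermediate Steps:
k = 432108 (k = -8 + 432116 = 432108)
A(D(-22))/k = ((-22)²*(1 - 22))/432108 = (484*(-21))*(1/432108) = -10164*1/432108 = -847/36009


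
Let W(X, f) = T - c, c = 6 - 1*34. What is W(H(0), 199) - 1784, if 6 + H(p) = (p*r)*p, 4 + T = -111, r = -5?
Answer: -1871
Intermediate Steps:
c = -28 (c = 6 - 34 = -28)
T = -115 (T = -4 - 111 = -115)
H(p) = -6 - 5*p² (H(p) = -6 + (p*(-5))*p = -6 + (-5*p)*p = -6 - 5*p²)
W(X, f) = -87 (W(X, f) = -115 - 1*(-28) = -115 + 28 = -87)
W(H(0), 199) - 1784 = -87 - 1784 = -1871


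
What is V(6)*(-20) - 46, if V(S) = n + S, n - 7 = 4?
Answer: -386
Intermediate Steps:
n = 11 (n = 7 + 4 = 11)
V(S) = 11 + S
V(6)*(-20) - 46 = (11 + 6)*(-20) - 46 = 17*(-20) - 46 = -340 - 46 = -386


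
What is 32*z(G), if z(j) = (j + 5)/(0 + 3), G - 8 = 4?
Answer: 544/3 ≈ 181.33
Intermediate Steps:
G = 12 (G = 8 + 4 = 12)
z(j) = 5/3 + j/3 (z(j) = (5 + j)/3 = (5 + j)*(1/3) = 5/3 + j/3)
32*z(G) = 32*(5/3 + (1/3)*12) = 32*(5/3 + 4) = 32*(17/3) = 544/3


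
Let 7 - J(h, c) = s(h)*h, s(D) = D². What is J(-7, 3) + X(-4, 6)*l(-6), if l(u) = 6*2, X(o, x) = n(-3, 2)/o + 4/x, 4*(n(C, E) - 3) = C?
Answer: 1405/4 ≈ 351.25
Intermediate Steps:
J(h, c) = 7 - h³ (J(h, c) = 7 - h²*h = 7 - h³)
n(C, E) = 3 + C/4
X(o, x) = 4/x + 9/(4*o) (X(o, x) = (3 + (¼)*(-3))/o + 4/x = (3 - ¾)/o + 4/x = 9/(4*o) + 4/x = 4/x + 9/(4*o))
l(u) = 12
J(-7, 3) + X(-4, 6)*l(-6) = (7 - 1*(-7)³) + (4/6 + (9/4)/(-4))*12 = (7 - 1*(-343)) + (4*(⅙) + (9/4)*(-¼))*12 = (7 + 343) + (⅔ - 9/16)*12 = 350 + (5/48)*12 = 350 + 5/4 = 1405/4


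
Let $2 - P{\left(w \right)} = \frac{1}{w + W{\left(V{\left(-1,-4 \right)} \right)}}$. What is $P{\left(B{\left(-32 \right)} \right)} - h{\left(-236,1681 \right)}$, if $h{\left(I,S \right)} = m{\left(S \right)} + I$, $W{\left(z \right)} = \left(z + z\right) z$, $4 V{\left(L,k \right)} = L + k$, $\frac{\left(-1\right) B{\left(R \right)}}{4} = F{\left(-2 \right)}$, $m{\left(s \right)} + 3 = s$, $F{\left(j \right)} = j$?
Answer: $- \frac{128168}{89} \approx -1440.1$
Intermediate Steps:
$m{\left(s \right)} = -3 + s$
$B{\left(R \right)} = 8$ ($B{\left(R \right)} = \left(-4\right) \left(-2\right) = 8$)
$V{\left(L,k \right)} = \frac{L}{4} + \frac{k}{4}$ ($V{\left(L,k \right)} = \frac{L + k}{4} = \frac{L}{4} + \frac{k}{4}$)
$W{\left(z \right)} = 2 z^{2}$ ($W{\left(z \right)} = 2 z z = 2 z^{2}$)
$h{\left(I,S \right)} = -3 + I + S$ ($h{\left(I,S \right)} = \left(-3 + S\right) + I = -3 + I + S$)
$P{\left(w \right)} = 2 - \frac{1}{\frac{25}{8} + w}$ ($P{\left(w \right)} = 2 - \frac{1}{w + 2 \left(\frac{1}{4} \left(-1\right) + \frac{1}{4} \left(-4\right)\right)^{2}} = 2 - \frac{1}{w + 2 \left(- \frac{1}{4} - 1\right)^{2}} = 2 - \frac{1}{w + 2 \left(- \frac{5}{4}\right)^{2}} = 2 - \frac{1}{w + 2 \cdot \frac{25}{16}} = 2 - \frac{1}{w + \frac{25}{8}} = 2 - \frac{1}{\frac{25}{8} + w}$)
$P{\left(B{\left(-32 \right)} \right)} - h{\left(-236,1681 \right)} = \frac{2 \left(21 + 8 \cdot 8\right)}{25 + 8 \cdot 8} - \left(-3 - 236 + 1681\right) = \frac{2 \left(21 + 64\right)}{25 + 64} - 1442 = 2 \cdot \frac{1}{89} \cdot 85 - 1442 = \frac{170}{89} - 1442 = - \frac{128168}{89}$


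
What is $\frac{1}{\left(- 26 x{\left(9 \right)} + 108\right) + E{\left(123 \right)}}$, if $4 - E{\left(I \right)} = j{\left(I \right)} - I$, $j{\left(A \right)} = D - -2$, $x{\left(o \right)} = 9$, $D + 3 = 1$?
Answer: $1$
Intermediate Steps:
$D = -2$ ($D = -3 + 1 = -2$)
$j{\left(A \right)} = 0$ ($j{\left(A \right)} = -2 - -2 = -2 + 2 = 0$)
$E{\left(I \right)} = 4 + I$ ($E{\left(I \right)} = 4 - \left(0 - I\right) = 4 - - I = 4 + I$)
$\frac{1}{\left(- 26 x{\left(9 \right)} + 108\right) + E{\left(123 \right)}} = \frac{1}{\left(\left(-26\right) 9 + 108\right) + \left(4 + 123\right)} = \frac{1}{\left(-234 + 108\right) + 127} = \frac{1}{-126 + 127} = 1^{-1} = 1$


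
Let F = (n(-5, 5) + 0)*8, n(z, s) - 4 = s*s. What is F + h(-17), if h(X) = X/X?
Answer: 233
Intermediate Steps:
n(z, s) = 4 + s**2 (n(z, s) = 4 + s*s = 4 + s**2)
h(X) = 1
F = 232 (F = ((4 + 5**2) + 0)*8 = ((4 + 25) + 0)*8 = (29 + 0)*8 = 29*8 = 232)
F + h(-17) = 232 + 1 = 233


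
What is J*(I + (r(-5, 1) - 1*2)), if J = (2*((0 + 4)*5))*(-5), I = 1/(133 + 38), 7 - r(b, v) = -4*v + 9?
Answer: -200/171 ≈ -1.1696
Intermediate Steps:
r(b, v) = -2 + 4*v (r(b, v) = 7 - (-4*v + 9) = 7 - (9 - 4*v) = 7 + (-9 + 4*v) = -2 + 4*v)
I = 1/171 ≈ 0.0058480
J = -200 (J = (2*(4*5))*(-5) = (2*20)*(-5) = 40*(-5) = -200)
J*(I + (r(-5, 1) - 1*2)) = -200*(1/171 + ((-2 + 4*1) - 1*2)) = -200*(1/171 + ((-2 + 4) - 2)) = -200*(1/171 + (2 - 2)) = -200*(1/171 + 0) = -200*1/171 = -200/171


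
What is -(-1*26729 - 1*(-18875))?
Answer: 7854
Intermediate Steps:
-(-1*26729 - 1*(-18875)) = -(-26729 + 18875) = -1*(-7854) = 7854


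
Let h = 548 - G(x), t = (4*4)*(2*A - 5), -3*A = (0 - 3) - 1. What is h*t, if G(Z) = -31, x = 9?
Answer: -21616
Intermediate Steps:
A = 4/3 (A = -((0 - 3) - 1)/3 = -(-3 - 1)/3 = -⅓*(-4) = 4/3 ≈ 1.3333)
t = -112/3 (t = (4*4)*(2*(4/3) - 5) = 16*(8/3 - 5) = 16*(-7/3) = -112/3 ≈ -37.333)
h = 579 (h = 548 - 1*(-31) = 548 + 31 = 579)
h*t = 579*(-112/3) = -21616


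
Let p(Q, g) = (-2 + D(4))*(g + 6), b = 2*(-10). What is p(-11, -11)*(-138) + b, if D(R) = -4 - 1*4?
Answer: -6920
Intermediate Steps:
b = -20
D(R) = -8 (D(R) = -4 - 4 = -8)
p(Q, g) = -60 - 10*g (p(Q, g) = (-2 - 8)*(g + 6) = -10*(6 + g) = -60 - 10*g)
p(-11, -11)*(-138) + b = (-60 - 10*(-11))*(-138) - 20 = (-60 + 110)*(-138) - 20 = 50*(-138) - 20 = -6900 - 20 = -6920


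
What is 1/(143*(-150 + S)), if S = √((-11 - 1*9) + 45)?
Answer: -1/20735 ≈ -4.8228e-5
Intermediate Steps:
S = 5 (S = √((-11 - 9) + 45) = √(-20 + 45) = √25 = 5)
1/(143*(-150 + S)) = 1/(143*(-150 + 5)) = 1/(143*(-145)) = 1/(-20735) = -1/20735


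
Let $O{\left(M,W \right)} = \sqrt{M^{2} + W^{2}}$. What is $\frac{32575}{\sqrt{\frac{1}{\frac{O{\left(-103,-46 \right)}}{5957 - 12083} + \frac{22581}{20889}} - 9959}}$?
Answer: $- \frac{6515 i \sqrt{76850670 - 58025 \sqrt{509}}}{\sqrt{30611389212 - 23114839 \sqrt{509}}} \approx - 326.44 i$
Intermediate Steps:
$\frac{32575}{\sqrt{\frac{1}{\frac{O{\left(-103,-46 \right)}}{5957 - 12083} + \frac{22581}{20889}} - 9959}} = \frac{32575}{\sqrt{\frac{1}{\frac{\sqrt{\left(-103\right)^{2} + \left(-46\right)^{2}}}{5957 - 12083} + \frac{22581}{20889}} - 9959}} = \frac{32575}{\sqrt{\frac{1}{\frac{\sqrt{10609 + 2116}}{5957 - 12083} + 22581 \cdot \frac{1}{20889}} - 9959}} = \frac{32575}{\sqrt{\frac{1}{\frac{\sqrt{12725}}{-6126} + \frac{2509}{2321}} - 9959}} = \frac{32575}{\sqrt{\frac{1}{5 \sqrt{509} \left(- \frac{1}{6126}\right) + \frac{2509}{2321}} - 9959}} = \frac{32575}{\sqrt{\frac{1}{- \frac{5 \sqrt{509}}{6126} + \frac{2509}{2321}} - 9959}} = \frac{32575}{\sqrt{\frac{1}{\frac{2509}{2321} - \frac{5 \sqrt{509}}{6126}} - 9959}} = \frac{32575}{\sqrt{-9959 + \frac{1}{\frac{2509}{2321} - \frac{5 \sqrt{509}}{6126}}}}$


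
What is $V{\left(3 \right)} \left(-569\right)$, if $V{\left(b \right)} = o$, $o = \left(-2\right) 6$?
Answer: $6828$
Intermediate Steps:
$o = -12$
$V{\left(b \right)} = -12$
$V{\left(3 \right)} \left(-569\right) = \left(-12\right) \left(-569\right) = 6828$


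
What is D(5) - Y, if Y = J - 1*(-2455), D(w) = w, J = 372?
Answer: -2822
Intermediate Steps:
Y = 2827 (Y = 372 - 1*(-2455) = 372 + 2455 = 2827)
D(5) - Y = 5 - 1*2827 = 5 - 2827 = -2822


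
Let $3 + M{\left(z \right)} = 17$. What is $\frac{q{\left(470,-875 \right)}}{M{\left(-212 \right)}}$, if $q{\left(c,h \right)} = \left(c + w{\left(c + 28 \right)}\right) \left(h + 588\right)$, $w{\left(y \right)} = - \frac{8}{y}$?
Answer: $- \frac{2399033}{249} \approx -9634.7$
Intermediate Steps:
$M{\left(z \right)} = 14$ ($M{\left(z \right)} = -3 + 17 = 14$)
$q{\left(c,h \right)} = \left(588 + h\right) \left(c - \frac{8}{28 + c}\right)$ ($q{\left(c,h \right)} = \left(c - \frac{8}{c + 28}\right) \left(h + 588\right) = \left(c - \frac{8}{28 + c}\right) \left(588 + h\right) = \left(588 + h\right) \left(c - \frac{8}{28 + c}\right)$)
$\frac{q{\left(470,-875 \right)}}{M{\left(-212 \right)}} = \frac{\frac{1}{28 + 470} \left(-4704 - -7000 + 470 \left(28 + 470\right) \left(588 - 875\right)\right)}{14} = \frac{-4704 + 7000 + 470 \cdot 498 \left(-287\right)}{498} \cdot \frac{1}{14} = \frac{-4704 + 7000 - 67175220}{498} \cdot \frac{1}{14} = \frac{1}{498} \left(-67172924\right) \frac{1}{14} = \left(- \frac{33586462}{249}\right) \frac{1}{14} = - \frac{2399033}{249}$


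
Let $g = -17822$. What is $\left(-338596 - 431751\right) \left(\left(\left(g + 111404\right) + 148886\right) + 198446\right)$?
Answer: $-339656777158$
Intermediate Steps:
$\left(-338596 - 431751\right) \left(\left(\left(g + 111404\right) + 148886\right) + 198446\right) = \left(-338596 - 431751\right) \left(\left(\left(-17822 + 111404\right) + 148886\right) + 198446\right) = - 770347 \left(\left(93582 + 148886\right) + 198446\right) = - 770347 \left(242468 + 198446\right) = \left(-770347\right) 440914 = -339656777158$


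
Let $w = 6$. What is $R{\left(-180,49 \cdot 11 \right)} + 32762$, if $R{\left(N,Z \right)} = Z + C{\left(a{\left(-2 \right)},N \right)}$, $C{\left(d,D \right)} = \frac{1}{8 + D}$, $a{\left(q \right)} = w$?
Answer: $\frac{5727771}{172} \approx 33301.0$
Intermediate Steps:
$a{\left(q \right)} = 6$
$R{\left(N,Z \right)} = Z + \frac{1}{8 + N}$
$R{\left(-180,49 \cdot 11 \right)} + 32762 = \frac{1 + 49 \cdot 11 \left(8 - 180\right)}{8 - 180} + 32762 = \frac{1 + 539 \left(-172\right)}{-172} + 32762 = - \frac{1 - 92708}{172} + 32762 = \left(- \frac{1}{172}\right) \left(-92707\right) + 32762 = \frac{92707}{172} + 32762 = \frac{5727771}{172}$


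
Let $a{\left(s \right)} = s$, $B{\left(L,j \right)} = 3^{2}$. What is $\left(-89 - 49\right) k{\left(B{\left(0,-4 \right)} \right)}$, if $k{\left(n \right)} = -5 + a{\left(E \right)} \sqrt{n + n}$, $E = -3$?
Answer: $690 + 1242 \sqrt{2} \approx 2446.5$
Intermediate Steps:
$B{\left(L,j \right)} = 9$
$k{\left(n \right)} = -5 - 3 \sqrt{2} \sqrt{n}$ ($k{\left(n \right)} = -5 - 3 \sqrt{n + n} = -5 - 3 \sqrt{2 n} = -5 - 3 \sqrt{2} \sqrt{n}$)
$\left(-89 - 49\right) k{\left(B{\left(0,-4 \right)} \right)} = \left(-89 - 49\right) \left(-5 - 3 \sqrt{2} \sqrt{9}\right) = - 138 \left(-5 - 3 \sqrt{2} \cdot 3\right) = - 138 \left(-5 - 9 \sqrt{2}\right) = 690 + 1242 \sqrt{2}$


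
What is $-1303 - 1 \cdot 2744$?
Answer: $-4047$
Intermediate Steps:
$-1303 - 1 \cdot 2744 = -1303 - 2744 = -4047$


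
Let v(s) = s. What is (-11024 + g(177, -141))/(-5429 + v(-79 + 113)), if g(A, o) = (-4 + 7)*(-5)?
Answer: 133/65 ≈ 2.0462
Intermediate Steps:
g(A, o) = -15 (g(A, o) = 3*(-5) = -15)
(-11024 + g(177, -141))/(-5429 + v(-79 + 113)) = (-11024 - 15)/(-5429 + (-79 + 113)) = -11039/(-5429 + 34) = -11039/(-5395) = -11039*(-1/5395) = 133/65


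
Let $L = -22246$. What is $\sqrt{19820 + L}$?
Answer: $i \sqrt{2426} \approx 49.254 i$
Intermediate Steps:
$\sqrt{19820 + L} = \sqrt{19820 - 22246} = \sqrt{-2426} = i \sqrt{2426}$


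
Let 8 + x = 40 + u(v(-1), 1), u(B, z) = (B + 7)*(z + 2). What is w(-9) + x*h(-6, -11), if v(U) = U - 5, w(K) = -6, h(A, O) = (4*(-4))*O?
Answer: 6154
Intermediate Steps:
h(A, O) = -16*O
v(U) = -5 + U
u(B, z) = (2 + z)*(7 + B) (u(B, z) = (7 + B)*(2 + z) = (2 + z)*(7 + B))
x = 35 (x = -8 + (40 + (14 + 2*(-5 - 1) + 7*1 + (-5 - 1)*1)) = -8 + (40 + (14 + 2*(-6) + 7 - 6*1)) = -8 + (40 + (14 - 12 + 7 - 6)) = -8 + (40 + 3) = -8 + 43 = 35)
w(-9) + x*h(-6, -11) = -6 + 35*(-16*(-11)) = -6 + 35*176 = -6 + 6160 = 6154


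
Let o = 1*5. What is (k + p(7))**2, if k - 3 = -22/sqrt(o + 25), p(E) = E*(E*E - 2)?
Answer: 1653602/15 - 7304*sqrt(30)/15 ≈ 1.0757e+5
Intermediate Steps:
p(E) = E*(-2 + E**2) (p(E) = E*(E**2 - 2) = E*(-2 + E**2))
o = 5
k = 3 - 11*sqrt(30)/15 (k = 3 - 22/sqrt(5 + 25) = 3 - 22*sqrt(30)/30 = 3 - 11*sqrt(30)/15 ≈ -1.0166)
(k + p(7))**2 = ((3 - 11*sqrt(30)/15) + 7*(-2 + 7**2))**2 = ((3 - 11*sqrt(30)/15) + 7*(-2 + 49))**2 = ((3 - 11*sqrt(30)/15) + 7*47)**2 = ((3 - 11*sqrt(30)/15) + 329)**2 = (332 - 11*sqrt(30)/15)**2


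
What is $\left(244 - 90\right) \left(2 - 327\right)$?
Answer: $-50050$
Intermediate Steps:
$\left(244 - 90\right) \left(2 - 327\right) = 154 \left(-325\right) = -50050$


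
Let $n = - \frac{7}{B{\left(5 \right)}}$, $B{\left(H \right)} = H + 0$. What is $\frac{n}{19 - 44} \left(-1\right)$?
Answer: $- \frac{7}{125} \approx -0.056$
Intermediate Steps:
$B{\left(H \right)} = H$
$n = - \frac{7}{5} \approx -1.4$
$\frac{n}{19 - 44} \left(-1\right) = \frac{1}{19 - 44} \left(- \frac{7}{5}\right) \left(-1\right) = \frac{1}{-25} \left(- \frac{7}{5}\right) \left(-1\right) = \left(- \frac{1}{25}\right) \left(- \frac{7}{5}\right) \left(-1\right) = \frac{7}{125} \left(-1\right) = - \frac{7}{125}$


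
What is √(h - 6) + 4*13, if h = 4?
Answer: 52 + I*√2 ≈ 52.0 + 1.4142*I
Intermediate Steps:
√(h - 6) + 4*13 = √(4 - 6) + 4*13 = √(-2) + 52 = I*√2 + 52 = 52 + I*√2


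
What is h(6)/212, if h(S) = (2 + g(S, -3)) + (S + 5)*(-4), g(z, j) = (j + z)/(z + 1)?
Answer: -291/1484 ≈ -0.19609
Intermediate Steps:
g(z, j) = (j + z)/(1 + z)
h(S) = -18 - 4*S + (-3 + S)/(1 + S) (h(S) = (2 + (-3 + S)/(1 + S)) + (S + 5)*(-4) = (2 + (-3 + S)/(1 + S)) + (5 + S)*(-4) = (2 + (-3 + S)/(1 + S)) + (-20 - 4*S) = -18 - 4*S + (-3 + S)/(1 + S))
h(6)/212 = ((-21 - 21*6 - 4*6²)/(1 + 6))/212 = ((-21 - 126 - 4*36)/7)*(1/212) = ((-21 - 126 - 144)/7)*(1/212) = ((⅐)*(-291))*(1/212) = -291/7*1/212 = -291/1484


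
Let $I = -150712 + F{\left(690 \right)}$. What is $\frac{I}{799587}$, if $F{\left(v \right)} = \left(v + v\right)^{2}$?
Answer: $\frac{1753688}{799587} \approx 2.1932$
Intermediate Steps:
$F{\left(v \right)} = 4 v^{2}$ ($F{\left(v \right)} = \left(2 v\right)^{2} = 4 v^{2}$)
$I = 1753688$ ($I = -150712 + 4 \cdot 690^{2} = -150712 + 4 \cdot 476100 = -150712 + 1904400 = 1753688$)
$\frac{I}{799587} = \frac{1753688}{799587}$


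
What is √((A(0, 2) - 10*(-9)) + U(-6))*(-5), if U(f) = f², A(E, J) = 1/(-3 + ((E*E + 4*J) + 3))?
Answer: -5*√2018/4 ≈ -56.153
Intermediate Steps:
A(E, J) = 1/(E² + 4*J) (A(E, J) = 1/(-3 + ((E² + 4*J) + 3)) = 1/(-3 + (3 + E² + 4*J)) = 1/(E² + 4*J))
√((A(0, 2) - 10*(-9)) + U(-6))*(-5) = √((1/(0² + 4*2) - 10*(-9)) + (-6)²)*(-5) = √((1/(0 + 8) + 90) + 36)*(-5) = √((1/8 + 90) + 36)*(-5) = √((⅛ + 90) + 36)*(-5) = √(721/8 + 36)*(-5) = √(1009/8)*(-5) = (√2018/4)*(-5) = -5*√2018/4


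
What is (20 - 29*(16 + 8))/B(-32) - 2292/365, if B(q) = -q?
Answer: -80021/2920 ≈ -27.404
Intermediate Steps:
(20 - 29*(16 + 8))/B(-32) - 2292/365 = (20 - 29*(16 + 8))/((-1*(-32))) - 2292/365 = (20 - 29*24)/32 - 2292*1/365 = (20 - 696)*(1/32) - 2292/365 = -676*1/32 - 2292/365 = -169/8 - 2292/365 = -80021/2920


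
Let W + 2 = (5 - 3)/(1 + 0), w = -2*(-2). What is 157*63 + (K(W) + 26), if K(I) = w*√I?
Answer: 9917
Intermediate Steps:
w = 4
W = 0 (W = -2 + (5 - 3)/(1 + 0) = -2 + 2/1 = -2 + 2*1 = -2 + 2 = 0)
K(I) = 4*√I
157*63 + (K(W) + 26) = 157*63 + (4*√0 + 26) = 9891 + (4*0 + 26) = 9891 + (0 + 26) = 9891 + 26 = 9917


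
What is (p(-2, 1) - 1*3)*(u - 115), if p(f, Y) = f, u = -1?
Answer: 580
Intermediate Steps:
(p(-2, 1) - 1*3)*(u - 115) = (-2 - 1*3)*(-1 - 115) = (-2 - 3)*(-116) = -5*(-116) = 580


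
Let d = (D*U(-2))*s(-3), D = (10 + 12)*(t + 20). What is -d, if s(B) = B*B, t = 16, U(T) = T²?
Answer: -28512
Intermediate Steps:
D = 792 (D = (10 + 12)*(16 + 20) = 22*36 = 792)
s(B) = B²
d = 28512 (d = (792*(-2)²)*(-3)² = (792*4)*9 = 3168*9 = 28512)
-d = -1*28512 = -28512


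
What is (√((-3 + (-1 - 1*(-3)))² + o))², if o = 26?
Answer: 27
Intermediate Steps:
(√((-3 + (-1 - 1*(-3)))² + o))² = (√((-3 + (-1 - 1*(-3)))² + 26))² = (√((-3 + (-1 + 3))² + 26))² = (√((-3 + 2)² + 26))² = (√((-1)² + 26))² = (√(1 + 26))² = (√27)² = (3*√3)² = 27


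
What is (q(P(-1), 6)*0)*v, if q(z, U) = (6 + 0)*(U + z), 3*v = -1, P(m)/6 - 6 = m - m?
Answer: 0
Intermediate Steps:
P(m) = 36 (P(m) = 36 + 6*(m - m) = 36 + 6*0 = 36 + 0 = 36)
v = -⅓ (v = (⅓)*(-1) = -⅓ ≈ -0.33333)
q(z, U) = 6*U + 6*z (q(z, U) = 6*(U + z) = 6*U + 6*z)
(q(P(-1), 6)*0)*v = ((6*6 + 6*36)*0)*(-⅓) = ((36 + 216)*0)*(-⅓) = (252*0)*(-⅓) = 0*(-⅓) = 0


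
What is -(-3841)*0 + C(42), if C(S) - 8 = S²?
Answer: 1772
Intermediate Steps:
C(S) = 8 + S²
-(-3841)*0 + C(42) = -(-3841)*0 + (8 + 42²) = -1*0 + (8 + 1764) = 0 + 1772 = 1772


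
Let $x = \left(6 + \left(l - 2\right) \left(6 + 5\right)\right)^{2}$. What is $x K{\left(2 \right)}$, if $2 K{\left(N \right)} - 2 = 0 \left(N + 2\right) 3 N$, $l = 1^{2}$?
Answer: $25$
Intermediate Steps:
$l = 1$
$x = 25$ ($x = \left(6 + \left(1 - 2\right) \left(6 + 5\right)\right)^{2} = \left(6 - 11\right)^{2} = \left(-5\right)^{2} = 25$)
$K{\left(N \right)} = 1$ ($K{\left(N \right)} = 1 + \frac{0 \left(N + 2\right) 3 N}{2} = 1 + \frac{0 \left(2 + N\right) 3 N}{2} = 1 + \frac{0 \left(6 + 3 N\right) N}{2} = 1 + \frac{0 N}{2} = 1 + \frac{1}{2} \cdot 0 = 1 + 0 = 1$)
$x K{\left(2 \right)} = 25 \cdot 1 = 25$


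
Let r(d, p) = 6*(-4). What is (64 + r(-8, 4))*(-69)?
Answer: -2760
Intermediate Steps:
r(d, p) = -24
(64 + r(-8, 4))*(-69) = (64 - 24)*(-69) = 40*(-69) = -2760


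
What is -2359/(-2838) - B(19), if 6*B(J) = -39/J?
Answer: 31634/26961 ≈ 1.1733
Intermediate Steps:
B(J) = -13/(2*J) (B(J) = (-39/J)/6 = -13/(2*J))
-2359/(-2838) - B(19) = -2359/(-2838) - (-13)/(2*19) = -2359*(-1/2838) - (-13)/(2*19) = 2359/2838 - 1*(-13/38) = 2359/2838 + 13/38 = 31634/26961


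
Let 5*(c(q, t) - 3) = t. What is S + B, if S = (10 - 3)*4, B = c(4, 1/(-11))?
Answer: 1704/55 ≈ 30.982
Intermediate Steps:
c(q, t) = 3 + t/5
B = 164/55 (B = 3 + (1/5)/(-11) = 3 + (1/5)*(-1/11) = 3 - 1/55 = 164/55 ≈ 2.9818)
S = 28 (S = 7*4 = 28)
S + B = 28 + 164/55 = 1704/55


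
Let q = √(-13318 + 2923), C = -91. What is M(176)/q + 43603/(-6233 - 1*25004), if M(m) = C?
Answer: -43603/31237 + 13*I*√1155/495 ≈ -1.3959 + 0.89254*I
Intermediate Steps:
M(m) = -91
q = 3*I*√1155 (q = √(-10395) = 3*I*√1155 ≈ 101.96*I)
M(176)/q + 43603/(-6233 - 1*25004) = -91*(-I*√1155/3465) + 43603/(-6233 - 1*25004) = -(-13)*I*√1155/495 + 43603/(-6233 - 25004) = 13*I*√1155/495 + 43603/(-31237) = 13*I*√1155/495 + 43603*(-1/31237) = 13*I*√1155/495 - 43603/31237 = -43603/31237 + 13*I*√1155/495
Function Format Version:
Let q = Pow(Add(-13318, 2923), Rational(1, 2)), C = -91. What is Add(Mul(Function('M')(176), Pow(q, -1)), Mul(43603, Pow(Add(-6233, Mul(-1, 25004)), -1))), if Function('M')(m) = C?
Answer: Add(Rational(-43603, 31237), Mul(Rational(13, 495), I, Pow(1155, Rational(1, 2)))) ≈ Add(-1.3959, Mul(0.89254, I))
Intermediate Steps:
Function('M')(m) = -91
q = Mul(3, I, Pow(1155, Rational(1, 2))) (q = Pow(-10395, Rational(1, 2)) = Mul(3, I, Pow(1155, Rational(1, 2))) ≈ Mul(101.96, I))
Add(Mul(Function('M')(176), Pow(q, -1)), Mul(43603, Pow(Add(-6233, Mul(-1, 25004)), -1))) = Add(Mul(-91, Pow(Mul(3, I, Pow(1155, Rational(1, 2))), -1)), Mul(43603, Pow(Add(-6233, Mul(-1, 25004)), -1))) = Add(Mul(-91, Mul(Rational(-1, 3465), I, Pow(1155, Rational(1, 2)))), Mul(43603, Pow(Add(-6233, -25004), -1))) = Add(Mul(Rational(13, 495), I, Pow(1155, Rational(1, 2))), Mul(43603, Pow(-31237, -1))) = Add(Mul(Rational(13, 495), I, Pow(1155, Rational(1, 2))), Mul(43603, Rational(-1, 31237))) = Add(Mul(Rational(13, 495), I, Pow(1155, Rational(1, 2))), Rational(-43603, 31237)) = Add(Rational(-43603, 31237), Mul(Rational(13, 495), I, Pow(1155, Rational(1, 2))))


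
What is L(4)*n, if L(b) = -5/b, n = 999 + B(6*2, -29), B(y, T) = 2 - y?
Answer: -4945/4 ≈ -1236.3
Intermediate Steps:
n = 989 (n = 999 + (2 - 6*2) = 999 + (2 - 1*12) = 999 + (2 - 12) = 999 - 10 = 989)
L(4)*n = -5/4*989 = -4945/4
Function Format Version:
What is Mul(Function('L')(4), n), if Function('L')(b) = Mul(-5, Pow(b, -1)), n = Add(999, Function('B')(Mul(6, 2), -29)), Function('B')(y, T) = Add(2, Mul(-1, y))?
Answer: Rational(-4945, 4) ≈ -1236.3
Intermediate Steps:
n = 989 (n = Add(999, Add(2, Mul(-1, Mul(6, 2)))) = Add(999, Add(2, Mul(-1, 12))) = Add(999, Add(2, -12)) = Add(999, -10) = 989)
Mul(Function('L')(4), n) = Mul(Mul(-5, Pow(4, -1)), 989) = Mul(Mul(-5, Rational(1, 4)), 989) = Mul(Rational(-5, 4), 989) = Rational(-4945, 4)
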